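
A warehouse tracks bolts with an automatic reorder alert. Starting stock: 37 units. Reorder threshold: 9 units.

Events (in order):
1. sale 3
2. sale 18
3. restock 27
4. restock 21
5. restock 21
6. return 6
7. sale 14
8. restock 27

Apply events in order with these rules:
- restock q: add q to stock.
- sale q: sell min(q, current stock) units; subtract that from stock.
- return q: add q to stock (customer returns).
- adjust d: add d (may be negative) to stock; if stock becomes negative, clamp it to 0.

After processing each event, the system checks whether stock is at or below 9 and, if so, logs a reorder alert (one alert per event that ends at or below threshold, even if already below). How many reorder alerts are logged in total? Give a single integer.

Processing events:
Start: stock = 37
  Event 1 (sale 3): sell min(3,37)=3. stock: 37 - 3 = 34. total_sold = 3
  Event 2 (sale 18): sell min(18,34)=18. stock: 34 - 18 = 16. total_sold = 21
  Event 3 (restock 27): 16 + 27 = 43
  Event 4 (restock 21): 43 + 21 = 64
  Event 5 (restock 21): 64 + 21 = 85
  Event 6 (return 6): 85 + 6 = 91
  Event 7 (sale 14): sell min(14,91)=14. stock: 91 - 14 = 77. total_sold = 35
  Event 8 (restock 27): 77 + 27 = 104
Final: stock = 104, total_sold = 35

Checking against threshold 9:
  After event 1: stock=34 > 9
  After event 2: stock=16 > 9
  After event 3: stock=43 > 9
  After event 4: stock=64 > 9
  After event 5: stock=85 > 9
  After event 6: stock=91 > 9
  After event 7: stock=77 > 9
  After event 8: stock=104 > 9
Alert events: []. Count = 0

Answer: 0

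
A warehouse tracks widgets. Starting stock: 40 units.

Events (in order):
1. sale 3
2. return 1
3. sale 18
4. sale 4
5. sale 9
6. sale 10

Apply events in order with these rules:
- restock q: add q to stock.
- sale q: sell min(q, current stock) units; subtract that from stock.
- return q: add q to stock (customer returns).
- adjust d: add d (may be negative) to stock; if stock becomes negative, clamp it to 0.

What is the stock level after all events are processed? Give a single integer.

Answer: 0

Derivation:
Processing events:
Start: stock = 40
  Event 1 (sale 3): sell min(3,40)=3. stock: 40 - 3 = 37. total_sold = 3
  Event 2 (return 1): 37 + 1 = 38
  Event 3 (sale 18): sell min(18,38)=18. stock: 38 - 18 = 20. total_sold = 21
  Event 4 (sale 4): sell min(4,20)=4. stock: 20 - 4 = 16. total_sold = 25
  Event 5 (sale 9): sell min(9,16)=9. stock: 16 - 9 = 7. total_sold = 34
  Event 6 (sale 10): sell min(10,7)=7. stock: 7 - 7 = 0. total_sold = 41
Final: stock = 0, total_sold = 41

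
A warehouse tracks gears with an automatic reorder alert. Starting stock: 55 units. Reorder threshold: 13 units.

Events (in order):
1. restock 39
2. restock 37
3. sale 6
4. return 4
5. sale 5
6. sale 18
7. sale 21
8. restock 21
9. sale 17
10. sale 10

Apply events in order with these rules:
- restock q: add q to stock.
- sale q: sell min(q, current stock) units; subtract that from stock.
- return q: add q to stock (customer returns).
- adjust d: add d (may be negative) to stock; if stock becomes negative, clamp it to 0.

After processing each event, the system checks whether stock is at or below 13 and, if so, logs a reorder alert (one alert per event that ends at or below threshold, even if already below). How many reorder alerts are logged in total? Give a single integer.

Processing events:
Start: stock = 55
  Event 1 (restock 39): 55 + 39 = 94
  Event 2 (restock 37): 94 + 37 = 131
  Event 3 (sale 6): sell min(6,131)=6. stock: 131 - 6 = 125. total_sold = 6
  Event 4 (return 4): 125 + 4 = 129
  Event 5 (sale 5): sell min(5,129)=5. stock: 129 - 5 = 124. total_sold = 11
  Event 6 (sale 18): sell min(18,124)=18. stock: 124 - 18 = 106. total_sold = 29
  Event 7 (sale 21): sell min(21,106)=21. stock: 106 - 21 = 85. total_sold = 50
  Event 8 (restock 21): 85 + 21 = 106
  Event 9 (sale 17): sell min(17,106)=17. stock: 106 - 17 = 89. total_sold = 67
  Event 10 (sale 10): sell min(10,89)=10. stock: 89 - 10 = 79. total_sold = 77
Final: stock = 79, total_sold = 77

Checking against threshold 13:
  After event 1: stock=94 > 13
  After event 2: stock=131 > 13
  After event 3: stock=125 > 13
  After event 4: stock=129 > 13
  After event 5: stock=124 > 13
  After event 6: stock=106 > 13
  After event 7: stock=85 > 13
  After event 8: stock=106 > 13
  After event 9: stock=89 > 13
  After event 10: stock=79 > 13
Alert events: []. Count = 0

Answer: 0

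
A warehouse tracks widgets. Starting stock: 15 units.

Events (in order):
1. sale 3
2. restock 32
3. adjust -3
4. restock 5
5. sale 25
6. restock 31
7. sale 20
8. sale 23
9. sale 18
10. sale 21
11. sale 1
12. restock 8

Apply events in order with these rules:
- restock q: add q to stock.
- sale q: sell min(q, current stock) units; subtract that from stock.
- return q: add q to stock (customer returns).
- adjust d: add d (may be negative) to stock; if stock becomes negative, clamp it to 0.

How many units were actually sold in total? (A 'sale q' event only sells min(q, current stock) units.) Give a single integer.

Processing events:
Start: stock = 15
  Event 1 (sale 3): sell min(3,15)=3. stock: 15 - 3 = 12. total_sold = 3
  Event 2 (restock 32): 12 + 32 = 44
  Event 3 (adjust -3): 44 + -3 = 41
  Event 4 (restock 5): 41 + 5 = 46
  Event 5 (sale 25): sell min(25,46)=25. stock: 46 - 25 = 21. total_sold = 28
  Event 6 (restock 31): 21 + 31 = 52
  Event 7 (sale 20): sell min(20,52)=20. stock: 52 - 20 = 32. total_sold = 48
  Event 8 (sale 23): sell min(23,32)=23. stock: 32 - 23 = 9. total_sold = 71
  Event 9 (sale 18): sell min(18,9)=9. stock: 9 - 9 = 0. total_sold = 80
  Event 10 (sale 21): sell min(21,0)=0. stock: 0 - 0 = 0. total_sold = 80
  Event 11 (sale 1): sell min(1,0)=0. stock: 0 - 0 = 0. total_sold = 80
  Event 12 (restock 8): 0 + 8 = 8
Final: stock = 8, total_sold = 80

Answer: 80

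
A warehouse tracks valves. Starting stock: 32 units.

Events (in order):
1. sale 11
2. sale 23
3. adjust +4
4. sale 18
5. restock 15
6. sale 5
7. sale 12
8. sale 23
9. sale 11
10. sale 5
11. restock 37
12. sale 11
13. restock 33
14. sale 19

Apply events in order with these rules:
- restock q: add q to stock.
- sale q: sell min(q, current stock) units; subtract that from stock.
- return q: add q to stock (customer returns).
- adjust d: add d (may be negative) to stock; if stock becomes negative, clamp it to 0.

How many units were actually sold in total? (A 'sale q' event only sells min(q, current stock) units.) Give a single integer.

Answer: 81

Derivation:
Processing events:
Start: stock = 32
  Event 1 (sale 11): sell min(11,32)=11. stock: 32 - 11 = 21. total_sold = 11
  Event 2 (sale 23): sell min(23,21)=21. stock: 21 - 21 = 0. total_sold = 32
  Event 3 (adjust +4): 0 + 4 = 4
  Event 4 (sale 18): sell min(18,4)=4. stock: 4 - 4 = 0. total_sold = 36
  Event 5 (restock 15): 0 + 15 = 15
  Event 6 (sale 5): sell min(5,15)=5. stock: 15 - 5 = 10. total_sold = 41
  Event 7 (sale 12): sell min(12,10)=10. stock: 10 - 10 = 0. total_sold = 51
  Event 8 (sale 23): sell min(23,0)=0. stock: 0 - 0 = 0. total_sold = 51
  Event 9 (sale 11): sell min(11,0)=0. stock: 0 - 0 = 0. total_sold = 51
  Event 10 (sale 5): sell min(5,0)=0. stock: 0 - 0 = 0. total_sold = 51
  Event 11 (restock 37): 0 + 37 = 37
  Event 12 (sale 11): sell min(11,37)=11. stock: 37 - 11 = 26. total_sold = 62
  Event 13 (restock 33): 26 + 33 = 59
  Event 14 (sale 19): sell min(19,59)=19. stock: 59 - 19 = 40. total_sold = 81
Final: stock = 40, total_sold = 81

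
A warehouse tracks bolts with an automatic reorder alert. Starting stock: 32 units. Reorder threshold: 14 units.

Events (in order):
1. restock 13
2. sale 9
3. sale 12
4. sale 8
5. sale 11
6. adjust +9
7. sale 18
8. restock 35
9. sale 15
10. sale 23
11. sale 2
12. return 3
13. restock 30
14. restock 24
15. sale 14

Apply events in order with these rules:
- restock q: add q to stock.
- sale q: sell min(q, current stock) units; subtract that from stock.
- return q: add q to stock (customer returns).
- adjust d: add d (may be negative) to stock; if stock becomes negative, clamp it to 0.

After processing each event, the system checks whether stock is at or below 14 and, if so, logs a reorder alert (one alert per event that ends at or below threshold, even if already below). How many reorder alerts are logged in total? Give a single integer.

Processing events:
Start: stock = 32
  Event 1 (restock 13): 32 + 13 = 45
  Event 2 (sale 9): sell min(9,45)=9. stock: 45 - 9 = 36. total_sold = 9
  Event 3 (sale 12): sell min(12,36)=12. stock: 36 - 12 = 24. total_sold = 21
  Event 4 (sale 8): sell min(8,24)=8. stock: 24 - 8 = 16. total_sold = 29
  Event 5 (sale 11): sell min(11,16)=11. stock: 16 - 11 = 5. total_sold = 40
  Event 6 (adjust +9): 5 + 9 = 14
  Event 7 (sale 18): sell min(18,14)=14. stock: 14 - 14 = 0. total_sold = 54
  Event 8 (restock 35): 0 + 35 = 35
  Event 9 (sale 15): sell min(15,35)=15. stock: 35 - 15 = 20. total_sold = 69
  Event 10 (sale 23): sell min(23,20)=20. stock: 20 - 20 = 0. total_sold = 89
  Event 11 (sale 2): sell min(2,0)=0. stock: 0 - 0 = 0. total_sold = 89
  Event 12 (return 3): 0 + 3 = 3
  Event 13 (restock 30): 3 + 30 = 33
  Event 14 (restock 24): 33 + 24 = 57
  Event 15 (sale 14): sell min(14,57)=14. stock: 57 - 14 = 43. total_sold = 103
Final: stock = 43, total_sold = 103

Checking against threshold 14:
  After event 1: stock=45 > 14
  After event 2: stock=36 > 14
  After event 3: stock=24 > 14
  After event 4: stock=16 > 14
  After event 5: stock=5 <= 14 -> ALERT
  After event 6: stock=14 <= 14 -> ALERT
  After event 7: stock=0 <= 14 -> ALERT
  After event 8: stock=35 > 14
  After event 9: stock=20 > 14
  After event 10: stock=0 <= 14 -> ALERT
  After event 11: stock=0 <= 14 -> ALERT
  After event 12: stock=3 <= 14 -> ALERT
  After event 13: stock=33 > 14
  After event 14: stock=57 > 14
  After event 15: stock=43 > 14
Alert events: [5, 6, 7, 10, 11, 12]. Count = 6

Answer: 6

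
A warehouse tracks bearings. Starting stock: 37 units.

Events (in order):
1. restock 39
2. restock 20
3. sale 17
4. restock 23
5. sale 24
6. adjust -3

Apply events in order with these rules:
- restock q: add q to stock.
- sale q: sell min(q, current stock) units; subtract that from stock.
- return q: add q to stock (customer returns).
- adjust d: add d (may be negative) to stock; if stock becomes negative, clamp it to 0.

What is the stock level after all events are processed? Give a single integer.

Processing events:
Start: stock = 37
  Event 1 (restock 39): 37 + 39 = 76
  Event 2 (restock 20): 76 + 20 = 96
  Event 3 (sale 17): sell min(17,96)=17. stock: 96 - 17 = 79. total_sold = 17
  Event 4 (restock 23): 79 + 23 = 102
  Event 5 (sale 24): sell min(24,102)=24. stock: 102 - 24 = 78. total_sold = 41
  Event 6 (adjust -3): 78 + -3 = 75
Final: stock = 75, total_sold = 41

Answer: 75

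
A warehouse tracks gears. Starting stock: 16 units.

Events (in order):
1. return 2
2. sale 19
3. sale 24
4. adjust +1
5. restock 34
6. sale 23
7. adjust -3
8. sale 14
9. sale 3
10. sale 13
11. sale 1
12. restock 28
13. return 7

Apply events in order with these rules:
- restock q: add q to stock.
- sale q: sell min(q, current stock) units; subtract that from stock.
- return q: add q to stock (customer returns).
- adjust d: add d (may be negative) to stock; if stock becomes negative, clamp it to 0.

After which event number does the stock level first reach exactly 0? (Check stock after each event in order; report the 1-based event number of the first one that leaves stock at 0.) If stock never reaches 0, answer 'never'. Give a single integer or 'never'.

Processing events:
Start: stock = 16
  Event 1 (return 2): 16 + 2 = 18
  Event 2 (sale 19): sell min(19,18)=18. stock: 18 - 18 = 0. total_sold = 18
  Event 3 (sale 24): sell min(24,0)=0. stock: 0 - 0 = 0. total_sold = 18
  Event 4 (adjust +1): 0 + 1 = 1
  Event 5 (restock 34): 1 + 34 = 35
  Event 6 (sale 23): sell min(23,35)=23. stock: 35 - 23 = 12. total_sold = 41
  Event 7 (adjust -3): 12 + -3 = 9
  Event 8 (sale 14): sell min(14,9)=9. stock: 9 - 9 = 0. total_sold = 50
  Event 9 (sale 3): sell min(3,0)=0. stock: 0 - 0 = 0. total_sold = 50
  Event 10 (sale 13): sell min(13,0)=0. stock: 0 - 0 = 0. total_sold = 50
  Event 11 (sale 1): sell min(1,0)=0. stock: 0 - 0 = 0. total_sold = 50
  Event 12 (restock 28): 0 + 28 = 28
  Event 13 (return 7): 28 + 7 = 35
Final: stock = 35, total_sold = 50

First zero at event 2.

Answer: 2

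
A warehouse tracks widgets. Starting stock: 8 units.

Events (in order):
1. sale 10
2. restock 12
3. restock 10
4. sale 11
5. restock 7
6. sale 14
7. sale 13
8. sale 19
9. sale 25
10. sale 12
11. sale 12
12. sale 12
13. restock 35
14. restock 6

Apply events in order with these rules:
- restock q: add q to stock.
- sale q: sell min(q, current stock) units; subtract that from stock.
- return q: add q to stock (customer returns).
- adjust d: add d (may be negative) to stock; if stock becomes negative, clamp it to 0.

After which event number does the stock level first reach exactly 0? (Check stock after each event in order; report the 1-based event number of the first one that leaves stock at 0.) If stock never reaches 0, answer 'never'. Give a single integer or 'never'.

Answer: 1

Derivation:
Processing events:
Start: stock = 8
  Event 1 (sale 10): sell min(10,8)=8. stock: 8 - 8 = 0. total_sold = 8
  Event 2 (restock 12): 0 + 12 = 12
  Event 3 (restock 10): 12 + 10 = 22
  Event 4 (sale 11): sell min(11,22)=11. stock: 22 - 11 = 11. total_sold = 19
  Event 5 (restock 7): 11 + 7 = 18
  Event 6 (sale 14): sell min(14,18)=14. stock: 18 - 14 = 4. total_sold = 33
  Event 7 (sale 13): sell min(13,4)=4. stock: 4 - 4 = 0. total_sold = 37
  Event 8 (sale 19): sell min(19,0)=0. stock: 0 - 0 = 0. total_sold = 37
  Event 9 (sale 25): sell min(25,0)=0. stock: 0 - 0 = 0. total_sold = 37
  Event 10 (sale 12): sell min(12,0)=0. stock: 0 - 0 = 0. total_sold = 37
  Event 11 (sale 12): sell min(12,0)=0. stock: 0 - 0 = 0. total_sold = 37
  Event 12 (sale 12): sell min(12,0)=0. stock: 0 - 0 = 0. total_sold = 37
  Event 13 (restock 35): 0 + 35 = 35
  Event 14 (restock 6): 35 + 6 = 41
Final: stock = 41, total_sold = 37

First zero at event 1.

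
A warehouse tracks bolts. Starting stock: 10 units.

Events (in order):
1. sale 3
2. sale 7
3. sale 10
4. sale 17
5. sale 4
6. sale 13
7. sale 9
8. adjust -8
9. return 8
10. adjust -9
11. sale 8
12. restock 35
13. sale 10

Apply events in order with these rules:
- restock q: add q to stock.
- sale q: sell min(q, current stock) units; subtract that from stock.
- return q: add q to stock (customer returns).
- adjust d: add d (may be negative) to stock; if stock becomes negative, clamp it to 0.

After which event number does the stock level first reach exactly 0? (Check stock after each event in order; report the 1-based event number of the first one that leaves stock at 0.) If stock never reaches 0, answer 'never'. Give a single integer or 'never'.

Processing events:
Start: stock = 10
  Event 1 (sale 3): sell min(3,10)=3. stock: 10 - 3 = 7. total_sold = 3
  Event 2 (sale 7): sell min(7,7)=7. stock: 7 - 7 = 0. total_sold = 10
  Event 3 (sale 10): sell min(10,0)=0. stock: 0 - 0 = 0. total_sold = 10
  Event 4 (sale 17): sell min(17,0)=0. stock: 0 - 0 = 0. total_sold = 10
  Event 5 (sale 4): sell min(4,0)=0. stock: 0 - 0 = 0. total_sold = 10
  Event 6 (sale 13): sell min(13,0)=0. stock: 0 - 0 = 0. total_sold = 10
  Event 7 (sale 9): sell min(9,0)=0. stock: 0 - 0 = 0. total_sold = 10
  Event 8 (adjust -8): 0 + -8 = 0 (clamped to 0)
  Event 9 (return 8): 0 + 8 = 8
  Event 10 (adjust -9): 8 + -9 = 0 (clamped to 0)
  Event 11 (sale 8): sell min(8,0)=0. stock: 0 - 0 = 0. total_sold = 10
  Event 12 (restock 35): 0 + 35 = 35
  Event 13 (sale 10): sell min(10,35)=10. stock: 35 - 10 = 25. total_sold = 20
Final: stock = 25, total_sold = 20

First zero at event 2.

Answer: 2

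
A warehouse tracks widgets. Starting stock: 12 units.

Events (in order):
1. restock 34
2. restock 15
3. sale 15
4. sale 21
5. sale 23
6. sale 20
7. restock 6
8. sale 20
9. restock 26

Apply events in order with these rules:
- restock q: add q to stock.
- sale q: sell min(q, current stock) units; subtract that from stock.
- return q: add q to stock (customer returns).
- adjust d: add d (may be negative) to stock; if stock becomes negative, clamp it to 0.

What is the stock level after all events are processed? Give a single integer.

Processing events:
Start: stock = 12
  Event 1 (restock 34): 12 + 34 = 46
  Event 2 (restock 15): 46 + 15 = 61
  Event 3 (sale 15): sell min(15,61)=15. stock: 61 - 15 = 46. total_sold = 15
  Event 4 (sale 21): sell min(21,46)=21. stock: 46 - 21 = 25. total_sold = 36
  Event 5 (sale 23): sell min(23,25)=23. stock: 25 - 23 = 2. total_sold = 59
  Event 6 (sale 20): sell min(20,2)=2. stock: 2 - 2 = 0. total_sold = 61
  Event 7 (restock 6): 0 + 6 = 6
  Event 8 (sale 20): sell min(20,6)=6. stock: 6 - 6 = 0. total_sold = 67
  Event 9 (restock 26): 0 + 26 = 26
Final: stock = 26, total_sold = 67

Answer: 26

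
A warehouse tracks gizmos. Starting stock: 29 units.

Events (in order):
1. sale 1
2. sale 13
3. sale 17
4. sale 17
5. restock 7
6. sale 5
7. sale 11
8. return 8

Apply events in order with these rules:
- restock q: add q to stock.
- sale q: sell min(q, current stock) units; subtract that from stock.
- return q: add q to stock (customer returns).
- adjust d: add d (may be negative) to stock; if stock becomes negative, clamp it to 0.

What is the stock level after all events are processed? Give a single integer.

Answer: 8

Derivation:
Processing events:
Start: stock = 29
  Event 1 (sale 1): sell min(1,29)=1. stock: 29 - 1 = 28. total_sold = 1
  Event 2 (sale 13): sell min(13,28)=13. stock: 28 - 13 = 15. total_sold = 14
  Event 3 (sale 17): sell min(17,15)=15. stock: 15 - 15 = 0. total_sold = 29
  Event 4 (sale 17): sell min(17,0)=0. stock: 0 - 0 = 0. total_sold = 29
  Event 5 (restock 7): 0 + 7 = 7
  Event 6 (sale 5): sell min(5,7)=5. stock: 7 - 5 = 2. total_sold = 34
  Event 7 (sale 11): sell min(11,2)=2. stock: 2 - 2 = 0. total_sold = 36
  Event 8 (return 8): 0 + 8 = 8
Final: stock = 8, total_sold = 36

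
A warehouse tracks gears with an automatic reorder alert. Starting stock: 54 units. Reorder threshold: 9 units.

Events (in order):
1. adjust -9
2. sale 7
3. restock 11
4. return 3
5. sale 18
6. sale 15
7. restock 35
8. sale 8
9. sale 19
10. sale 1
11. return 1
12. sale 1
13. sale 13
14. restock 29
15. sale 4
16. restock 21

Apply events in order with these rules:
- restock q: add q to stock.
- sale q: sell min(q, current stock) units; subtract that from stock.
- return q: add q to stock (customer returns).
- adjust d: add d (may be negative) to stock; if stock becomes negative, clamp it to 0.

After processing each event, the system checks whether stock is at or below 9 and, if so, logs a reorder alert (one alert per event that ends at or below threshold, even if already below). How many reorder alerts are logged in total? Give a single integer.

Answer: 0

Derivation:
Processing events:
Start: stock = 54
  Event 1 (adjust -9): 54 + -9 = 45
  Event 2 (sale 7): sell min(7,45)=7. stock: 45 - 7 = 38. total_sold = 7
  Event 3 (restock 11): 38 + 11 = 49
  Event 4 (return 3): 49 + 3 = 52
  Event 5 (sale 18): sell min(18,52)=18. stock: 52 - 18 = 34. total_sold = 25
  Event 6 (sale 15): sell min(15,34)=15. stock: 34 - 15 = 19. total_sold = 40
  Event 7 (restock 35): 19 + 35 = 54
  Event 8 (sale 8): sell min(8,54)=8. stock: 54 - 8 = 46. total_sold = 48
  Event 9 (sale 19): sell min(19,46)=19. stock: 46 - 19 = 27. total_sold = 67
  Event 10 (sale 1): sell min(1,27)=1. stock: 27 - 1 = 26. total_sold = 68
  Event 11 (return 1): 26 + 1 = 27
  Event 12 (sale 1): sell min(1,27)=1. stock: 27 - 1 = 26. total_sold = 69
  Event 13 (sale 13): sell min(13,26)=13. stock: 26 - 13 = 13. total_sold = 82
  Event 14 (restock 29): 13 + 29 = 42
  Event 15 (sale 4): sell min(4,42)=4. stock: 42 - 4 = 38. total_sold = 86
  Event 16 (restock 21): 38 + 21 = 59
Final: stock = 59, total_sold = 86

Checking against threshold 9:
  After event 1: stock=45 > 9
  After event 2: stock=38 > 9
  After event 3: stock=49 > 9
  After event 4: stock=52 > 9
  After event 5: stock=34 > 9
  After event 6: stock=19 > 9
  After event 7: stock=54 > 9
  After event 8: stock=46 > 9
  After event 9: stock=27 > 9
  After event 10: stock=26 > 9
  After event 11: stock=27 > 9
  After event 12: stock=26 > 9
  After event 13: stock=13 > 9
  After event 14: stock=42 > 9
  After event 15: stock=38 > 9
  After event 16: stock=59 > 9
Alert events: []. Count = 0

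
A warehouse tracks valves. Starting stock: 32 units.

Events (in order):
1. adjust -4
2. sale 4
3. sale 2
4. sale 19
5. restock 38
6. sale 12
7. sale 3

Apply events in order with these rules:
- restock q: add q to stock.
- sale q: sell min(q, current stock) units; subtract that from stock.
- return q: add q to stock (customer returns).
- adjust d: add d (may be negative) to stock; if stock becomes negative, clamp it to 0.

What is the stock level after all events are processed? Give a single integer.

Processing events:
Start: stock = 32
  Event 1 (adjust -4): 32 + -4 = 28
  Event 2 (sale 4): sell min(4,28)=4. stock: 28 - 4 = 24. total_sold = 4
  Event 3 (sale 2): sell min(2,24)=2. stock: 24 - 2 = 22. total_sold = 6
  Event 4 (sale 19): sell min(19,22)=19. stock: 22 - 19 = 3. total_sold = 25
  Event 5 (restock 38): 3 + 38 = 41
  Event 6 (sale 12): sell min(12,41)=12. stock: 41 - 12 = 29. total_sold = 37
  Event 7 (sale 3): sell min(3,29)=3. stock: 29 - 3 = 26. total_sold = 40
Final: stock = 26, total_sold = 40

Answer: 26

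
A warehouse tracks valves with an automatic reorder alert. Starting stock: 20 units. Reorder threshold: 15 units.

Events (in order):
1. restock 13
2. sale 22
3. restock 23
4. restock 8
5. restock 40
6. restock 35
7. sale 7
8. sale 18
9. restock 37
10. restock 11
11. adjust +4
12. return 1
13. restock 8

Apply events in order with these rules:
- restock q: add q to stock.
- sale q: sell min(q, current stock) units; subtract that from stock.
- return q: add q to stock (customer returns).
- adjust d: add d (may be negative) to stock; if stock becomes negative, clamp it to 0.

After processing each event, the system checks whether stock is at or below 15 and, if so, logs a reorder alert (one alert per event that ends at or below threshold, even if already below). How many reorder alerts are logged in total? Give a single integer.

Processing events:
Start: stock = 20
  Event 1 (restock 13): 20 + 13 = 33
  Event 2 (sale 22): sell min(22,33)=22. stock: 33 - 22 = 11. total_sold = 22
  Event 3 (restock 23): 11 + 23 = 34
  Event 4 (restock 8): 34 + 8 = 42
  Event 5 (restock 40): 42 + 40 = 82
  Event 6 (restock 35): 82 + 35 = 117
  Event 7 (sale 7): sell min(7,117)=7. stock: 117 - 7 = 110. total_sold = 29
  Event 8 (sale 18): sell min(18,110)=18. stock: 110 - 18 = 92. total_sold = 47
  Event 9 (restock 37): 92 + 37 = 129
  Event 10 (restock 11): 129 + 11 = 140
  Event 11 (adjust +4): 140 + 4 = 144
  Event 12 (return 1): 144 + 1 = 145
  Event 13 (restock 8): 145 + 8 = 153
Final: stock = 153, total_sold = 47

Checking against threshold 15:
  After event 1: stock=33 > 15
  After event 2: stock=11 <= 15 -> ALERT
  After event 3: stock=34 > 15
  After event 4: stock=42 > 15
  After event 5: stock=82 > 15
  After event 6: stock=117 > 15
  After event 7: stock=110 > 15
  After event 8: stock=92 > 15
  After event 9: stock=129 > 15
  After event 10: stock=140 > 15
  After event 11: stock=144 > 15
  After event 12: stock=145 > 15
  After event 13: stock=153 > 15
Alert events: [2]. Count = 1

Answer: 1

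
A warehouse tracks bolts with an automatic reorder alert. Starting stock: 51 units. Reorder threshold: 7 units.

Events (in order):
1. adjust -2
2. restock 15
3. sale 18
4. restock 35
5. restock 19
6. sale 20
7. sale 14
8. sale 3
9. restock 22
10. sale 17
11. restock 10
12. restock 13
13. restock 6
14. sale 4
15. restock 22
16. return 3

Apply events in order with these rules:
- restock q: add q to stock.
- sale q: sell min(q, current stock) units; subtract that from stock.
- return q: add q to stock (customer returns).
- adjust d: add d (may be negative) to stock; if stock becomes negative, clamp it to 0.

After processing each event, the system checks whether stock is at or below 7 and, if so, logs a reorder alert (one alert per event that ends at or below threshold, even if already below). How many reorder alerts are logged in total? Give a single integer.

Answer: 0

Derivation:
Processing events:
Start: stock = 51
  Event 1 (adjust -2): 51 + -2 = 49
  Event 2 (restock 15): 49 + 15 = 64
  Event 3 (sale 18): sell min(18,64)=18. stock: 64 - 18 = 46. total_sold = 18
  Event 4 (restock 35): 46 + 35 = 81
  Event 5 (restock 19): 81 + 19 = 100
  Event 6 (sale 20): sell min(20,100)=20. stock: 100 - 20 = 80. total_sold = 38
  Event 7 (sale 14): sell min(14,80)=14. stock: 80 - 14 = 66. total_sold = 52
  Event 8 (sale 3): sell min(3,66)=3. stock: 66 - 3 = 63. total_sold = 55
  Event 9 (restock 22): 63 + 22 = 85
  Event 10 (sale 17): sell min(17,85)=17. stock: 85 - 17 = 68. total_sold = 72
  Event 11 (restock 10): 68 + 10 = 78
  Event 12 (restock 13): 78 + 13 = 91
  Event 13 (restock 6): 91 + 6 = 97
  Event 14 (sale 4): sell min(4,97)=4. stock: 97 - 4 = 93. total_sold = 76
  Event 15 (restock 22): 93 + 22 = 115
  Event 16 (return 3): 115 + 3 = 118
Final: stock = 118, total_sold = 76

Checking against threshold 7:
  After event 1: stock=49 > 7
  After event 2: stock=64 > 7
  After event 3: stock=46 > 7
  After event 4: stock=81 > 7
  After event 5: stock=100 > 7
  After event 6: stock=80 > 7
  After event 7: stock=66 > 7
  After event 8: stock=63 > 7
  After event 9: stock=85 > 7
  After event 10: stock=68 > 7
  After event 11: stock=78 > 7
  After event 12: stock=91 > 7
  After event 13: stock=97 > 7
  After event 14: stock=93 > 7
  After event 15: stock=115 > 7
  After event 16: stock=118 > 7
Alert events: []. Count = 0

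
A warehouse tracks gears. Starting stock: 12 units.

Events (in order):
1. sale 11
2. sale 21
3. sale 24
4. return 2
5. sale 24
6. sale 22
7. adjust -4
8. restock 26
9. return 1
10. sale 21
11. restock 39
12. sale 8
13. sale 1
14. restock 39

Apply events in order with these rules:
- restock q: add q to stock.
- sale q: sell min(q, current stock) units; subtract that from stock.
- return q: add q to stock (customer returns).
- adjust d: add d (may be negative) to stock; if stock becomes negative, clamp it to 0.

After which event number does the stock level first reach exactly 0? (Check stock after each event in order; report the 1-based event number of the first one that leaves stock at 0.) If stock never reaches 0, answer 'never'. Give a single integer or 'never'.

Processing events:
Start: stock = 12
  Event 1 (sale 11): sell min(11,12)=11. stock: 12 - 11 = 1. total_sold = 11
  Event 2 (sale 21): sell min(21,1)=1. stock: 1 - 1 = 0. total_sold = 12
  Event 3 (sale 24): sell min(24,0)=0. stock: 0 - 0 = 0. total_sold = 12
  Event 4 (return 2): 0 + 2 = 2
  Event 5 (sale 24): sell min(24,2)=2. stock: 2 - 2 = 0. total_sold = 14
  Event 6 (sale 22): sell min(22,0)=0. stock: 0 - 0 = 0. total_sold = 14
  Event 7 (adjust -4): 0 + -4 = 0 (clamped to 0)
  Event 8 (restock 26): 0 + 26 = 26
  Event 9 (return 1): 26 + 1 = 27
  Event 10 (sale 21): sell min(21,27)=21. stock: 27 - 21 = 6. total_sold = 35
  Event 11 (restock 39): 6 + 39 = 45
  Event 12 (sale 8): sell min(8,45)=8. stock: 45 - 8 = 37. total_sold = 43
  Event 13 (sale 1): sell min(1,37)=1. stock: 37 - 1 = 36. total_sold = 44
  Event 14 (restock 39): 36 + 39 = 75
Final: stock = 75, total_sold = 44

First zero at event 2.

Answer: 2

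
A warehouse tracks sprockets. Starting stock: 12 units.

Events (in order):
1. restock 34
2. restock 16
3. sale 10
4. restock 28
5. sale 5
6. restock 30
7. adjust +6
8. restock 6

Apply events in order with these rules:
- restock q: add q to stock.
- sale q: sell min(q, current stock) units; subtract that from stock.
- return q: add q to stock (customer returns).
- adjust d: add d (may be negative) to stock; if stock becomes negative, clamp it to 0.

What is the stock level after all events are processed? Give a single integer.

Processing events:
Start: stock = 12
  Event 1 (restock 34): 12 + 34 = 46
  Event 2 (restock 16): 46 + 16 = 62
  Event 3 (sale 10): sell min(10,62)=10. stock: 62 - 10 = 52. total_sold = 10
  Event 4 (restock 28): 52 + 28 = 80
  Event 5 (sale 5): sell min(5,80)=5. stock: 80 - 5 = 75. total_sold = 15
  Event 6 (restock 30): 75 + 30 = 105
  Event 7 (adjust +6): 105 + 6 = 111
  Event 8 (restock 6): 111 + 6 = 117
Final: stock = 117, total_sold = 15

Answer: 117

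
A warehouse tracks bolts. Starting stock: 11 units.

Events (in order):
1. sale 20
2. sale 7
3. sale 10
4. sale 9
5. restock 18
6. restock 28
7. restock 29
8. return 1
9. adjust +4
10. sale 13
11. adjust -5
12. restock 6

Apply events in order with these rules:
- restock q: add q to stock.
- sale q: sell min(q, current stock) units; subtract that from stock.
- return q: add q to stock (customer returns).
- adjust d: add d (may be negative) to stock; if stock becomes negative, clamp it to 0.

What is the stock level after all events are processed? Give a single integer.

Processing events:
Start: stock = 11
  Event 1 (sale 20): sell min(20,11)=11. stock: 11 - 11 = 0. total_sold = 11
  Event 2 (sale 7): sell min(7,0)=0. stock: 0 - 0 = 0. total_sold = 11
  Event 3 (sale 10): sell min(10,0)=0. stock: 0 - 0 = 0. total_sold = 11
  Event 4 (sale 9): sell min(9,0)=0. stock: 0 - 0 = 0. total_sold = 11
  Event 5 (restock 18): 0 + 18 = 18
  Event 6 (restock 28): 18 + 28 = 46
  Event 7 (restock 29): 46 + 29 = 75
  Event 8 (return 1): 75 + 1 = 76
  Event 9 (adjust +4): 76 + 4 = 80
  Event 10 (sale 13): sell min(13,80)=13. stock: 80 - 13 = 67. total_sold = 24
  Event 11 (adjust -5): 67 + -5 = 62
  Event 12 (restock 6): 62 + 6 = 68
Final: stock = 68, total_sold = 24

Answer: 68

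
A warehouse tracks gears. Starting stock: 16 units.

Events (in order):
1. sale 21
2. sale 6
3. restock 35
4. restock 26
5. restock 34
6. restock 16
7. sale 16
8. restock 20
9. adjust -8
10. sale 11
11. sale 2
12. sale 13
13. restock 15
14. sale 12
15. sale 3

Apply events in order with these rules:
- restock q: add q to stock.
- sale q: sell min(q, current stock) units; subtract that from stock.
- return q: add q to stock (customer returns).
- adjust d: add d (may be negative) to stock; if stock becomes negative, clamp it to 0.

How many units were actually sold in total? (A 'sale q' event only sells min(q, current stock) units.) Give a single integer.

Answer: 73

Derivation:
Processing events:
Start: stock = 16
  Event 1 (sale 21): sell min(21,16)=16. stock: 16 - 16 = 0. total_sold = 16
  Event 2 (sale 6): sell min(6,0)=0. stock: 0 - 0 = 0. total_sold = 16
  Event 3 (restock 35): 0 + 35 = 35
  Event 4 (restock 26): 35 + 26 = 61
  Event 5 (restock 34): 61 + 34 = 95
  Event 6 (restock 16): 95 + 16 = 111
  Event 7 (sale 16): sell min(16,111)=16. stock: 111 - 16 = 95. total_sold = 32
  Event 8 (restock 20): 95 + 20 = 115
  Event 9 (adjust -8): 115 + -8 = 107
  Event 10 (sale 11): sell min(11,107)=11. stock: 107 - 11 = 96. total_sold = 43
  Event 11 (sale 2): sell min(2,96)=2. stock: 96 - 2 = 94. total_sold = 45
  Event 12 (sale 13): sell min(13,94)=13. stock: 94 - 13 = 81. total_sold = 58
  Event 13 (restock 15): 81 + 15 = 96
  Event 14 (sale 12): sell min(12,96)=12. stock: 96 - 12 = 84. total_sold = 70
  Event 15 (sale 3): sell min(3,84)=3. stock: 84 - 3 = 81. total_sold = 73
Final: stock = 81, total_sold = 73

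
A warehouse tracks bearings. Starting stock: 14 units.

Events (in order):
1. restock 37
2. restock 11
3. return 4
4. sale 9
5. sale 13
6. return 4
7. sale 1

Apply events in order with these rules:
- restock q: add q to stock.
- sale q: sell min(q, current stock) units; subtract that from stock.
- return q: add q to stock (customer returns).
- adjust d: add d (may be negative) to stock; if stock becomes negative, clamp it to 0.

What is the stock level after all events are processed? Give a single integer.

Processing events:
Start: stock = 14
  Event 1 (restock 37): 14 + 37 = 51
  Event 2 (restock 11): 51 + 11 = 62
  Event 3 (return 4): 62 + 4 = 66
  Event 4 (sale 9): sell min(9,66)=9. stock: 66 - 9 = 57. total_sold = 9
  Event 5 (sale 13): sell min(13,57)=13. stock: 57 - 13 = 44. total_sold = 22
  Event 6 (return 4): 44 + 4 = 48
  Event 7 (sale 1): sell min(1,48)=1. stock: 48 - 1 = 47. total_sold = 23
Final: stock = 47, total_sold = 23

Answer: 47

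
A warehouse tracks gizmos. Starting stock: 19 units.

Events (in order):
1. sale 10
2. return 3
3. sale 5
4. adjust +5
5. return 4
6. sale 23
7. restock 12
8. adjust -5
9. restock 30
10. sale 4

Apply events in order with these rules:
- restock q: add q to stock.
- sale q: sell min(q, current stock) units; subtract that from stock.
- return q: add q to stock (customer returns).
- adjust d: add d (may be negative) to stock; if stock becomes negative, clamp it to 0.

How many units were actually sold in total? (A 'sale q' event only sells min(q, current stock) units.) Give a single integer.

Processing events:
Start: stock = 19
  Event 1 (sale 10): sell min(10,19)=10. stock: 19 - 10 = 9. total_sold = 10
  Event 2 (return 3): 9 + 3 = 12
  Event 3 (sale 5): sell min(5,12)=5. stock: 12 - 5 = 7. total_sold = 15
  Event 4 (adjust +5): 7 + 5 = 12
  Event 5 (return 4): 12 + 4 = 16
  Event 6 (sale 23): sell min(23,16)=16. stock: 16 - 16 = 0. total_sold = 31
  Event 7 (restock 12): 0 + 12 = 12
  Event 8 (adjust -5): 12 + -5 = 7
  Event 9 (restock 30): 7 + 30 = 37
  Event 10 (sale 4): sell min(4,37)=4. stock: 37 - 4 = 33. total_sold = 35
Final: stock = 33, total_sold = 35

Answer: 35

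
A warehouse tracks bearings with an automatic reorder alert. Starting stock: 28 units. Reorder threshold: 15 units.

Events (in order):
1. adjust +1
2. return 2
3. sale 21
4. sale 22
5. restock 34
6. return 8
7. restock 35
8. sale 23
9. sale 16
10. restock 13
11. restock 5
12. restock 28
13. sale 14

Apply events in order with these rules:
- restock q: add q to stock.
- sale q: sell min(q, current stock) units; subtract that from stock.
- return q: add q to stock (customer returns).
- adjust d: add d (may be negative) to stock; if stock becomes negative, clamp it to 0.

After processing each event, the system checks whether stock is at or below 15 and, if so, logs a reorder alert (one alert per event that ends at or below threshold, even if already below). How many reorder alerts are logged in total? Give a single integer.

Processing events:
Start: stock = 28
  Event 1 (adjust +1): 28 + 1 = 29
  Event 2 (return 2): 29 + 2 = 31
  Event 3 (sale 21): sell min(21,31)=21. stock: 31 - 21 = 10. total_sold = 21
  Event 4 (sale 22): sell min(22,10)=10. stock: 10 - 10 = 0. total_sold = 31
  Event 5 (restock 34): 0 + 34 = 34
  Event 6 (return 8): 34 + 8 = 42
  Event 7 (restock 35): 42 + 35 = 77
  Event 8 (sale 23): sell min(23,77)=23. stock: 77 - 23 = 54. total_sold = 54
  Event 9 (sale 16): sell min(16,54)=16. stock: 54 - 16 = 38. total_sold = 70
  Event 10 (restock 13): 38 + 13 = 51
  Event 11 (restock 5): 51 + 5 = 56
  Event 12 (restock 28): 56 + 28 = 84
  Event 13 (sale 14): sell min(14,84)=14. stock: 84 - 14 = 70. total_sold = 84
Final: stock = 70, total_sold = 84

Checking against threshold 15:
  After event 1: stock=29 > 15
  After event 2: stock=31 > 15
  After event 3: stock=10 <= 15 -> ALERT
  After event 4: stock=0 <= 15 -> ALERT
  After event 5: stock=34 > 15
  After event 6: stock=42 > 15
  After event 7: stock=77 > 15
  After event 8: stock=54 > 15
  After event 9: stock=38 > 15
  After event 10: stock=51 > 15
  After event 11: stock=56 > 15
  After event 12: stock=84 > 15
  After event 13: stock=70 > 15
Alert events: [3, 4]. Count = 2

Answer: 2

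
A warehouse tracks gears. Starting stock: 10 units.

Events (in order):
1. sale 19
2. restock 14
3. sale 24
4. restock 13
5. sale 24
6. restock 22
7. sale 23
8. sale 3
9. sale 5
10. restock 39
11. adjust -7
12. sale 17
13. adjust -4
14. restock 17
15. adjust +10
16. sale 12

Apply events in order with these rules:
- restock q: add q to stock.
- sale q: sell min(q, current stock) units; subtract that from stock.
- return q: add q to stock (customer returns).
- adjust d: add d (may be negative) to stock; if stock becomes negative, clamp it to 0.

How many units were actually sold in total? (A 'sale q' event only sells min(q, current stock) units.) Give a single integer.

Processing events:
Start: stock = 10
  Event 1 (sale 19): sell min(19,10)=10. stock: 10 - 10 = 0. total_sold = 10
  Event 2 (restock 14): 0 + 14 = 14
  Event 3 (sale 24): sell min(24,14)=14. stock: 14 - 14 = 0. total_sold = 24
  Event 4 (restock 13): 0 + 13 = 13
  Event 5 (sale 24): sell min(24,13)=13. stock: 13 - 13 = 0. total_sold = 37
  Event 6 (restock 22): 0 + 22 = 22
  Event 7 (sale 23): sell min(23,22)=22. stock: 22 - 22 = 0. total_sold = 59
  Event 8 (sale 3): sell min(3,0)=0. stock: 0 - 0 = 0. total_sold = 59
  Event 9 (sale 5): sell min(5,0)=0. stock: 0 - 0 = 0. total_sold = 59
  Event 10 (restock 39): 0 + 39 = 39
  Event 11 (adjust -7): 39 + -7 = 32
  Event 12 (sale 17): sell min(17,32)=17. stock: 32 - 17 = 15. total_sold = 76
  Event 13 (adjust -4): 15 + -4 = 11
  Event 14 (restock 17): 11 + 17 = 28
  Event 15 (adjust +10): 28 + 10 = 38
  Event 16 (sale 12): sell min(12,38)=12. stock: 38 - 12 = 26. total_sold = 88
Final: stock = 26, total_sold = 88

Answer: 88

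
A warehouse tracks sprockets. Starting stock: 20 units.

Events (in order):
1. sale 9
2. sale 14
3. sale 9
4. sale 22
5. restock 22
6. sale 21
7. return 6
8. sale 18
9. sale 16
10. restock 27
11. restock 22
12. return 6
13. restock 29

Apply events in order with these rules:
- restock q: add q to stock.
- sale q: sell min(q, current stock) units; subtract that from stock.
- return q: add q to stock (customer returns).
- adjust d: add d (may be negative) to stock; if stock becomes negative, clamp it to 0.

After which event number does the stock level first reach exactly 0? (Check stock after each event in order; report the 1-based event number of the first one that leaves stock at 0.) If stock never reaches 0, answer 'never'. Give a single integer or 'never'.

Processing events:
Start: stock = 20
  Event 1 (sale 9): sell min(9,20)=9. stock: 20 - 9 = 11. total_sold = 9
  Event 2 (sale 14): sell min(14,11)=11. stock: 11 - 11 = 0. total_sold = 20
  Event 3 (sale 9): sell min(9,0)=0. stock: 0 - 0 = 0. total_sold = 20
  Event 4 (sale 22): sell min(22,0)=0. stock: 0 - 0 = 0. total_sold = 20
  Event 5 (restock 22): 0 + 22 = 22
  Event 6 (sale 21): sell min(21,22)=21. stock: 22 - 21 = 1. total_sold = 41
  Event 7 (return 6): 1 + 6 = 7
  Event 8 (sale 18): sell min(18,7)=7. stock: 7 - 7 = 0. total_sold = 48
  Event 9 (sale 16): sell min(16,0)=0. stock: 0 - 0 = 0. total_sold = 48
  Event 10 (restock 27): 0 + 27 = 27
  Event 11 (restock 22): 27 + 22 = 49
  Event 12 (return 6): 49 + 6 = 55
  Event 13 (restock 29): 55 + 29 = 84
Final: stock = 84, total_sold = 48

First zero at event 2.

Answer: 2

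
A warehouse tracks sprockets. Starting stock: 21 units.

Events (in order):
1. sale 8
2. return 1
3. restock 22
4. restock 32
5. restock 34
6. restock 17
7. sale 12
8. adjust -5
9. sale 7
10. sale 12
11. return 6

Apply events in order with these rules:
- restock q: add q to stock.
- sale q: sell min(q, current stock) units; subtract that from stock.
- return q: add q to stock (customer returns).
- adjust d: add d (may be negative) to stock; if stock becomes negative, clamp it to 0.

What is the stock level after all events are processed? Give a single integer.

Processing events:
Start: stock = 21
  Event 1 (sale 8): sell min(8,21)=8. stock: 21 - 8 = 13. total_sold = 8
  Event 2 (return 1): 13 + 1 = 14
  Event 3 (restock 22): 14 + 22 = 36
  Event 4 (restock 32): 36 + 32 = 68
  Event 5 (restock 34): 68 + 34 = 102
  Event 6 (restock 17): 102 + 17 = 119
  Event 7 (sale 12): sell min(12,119)=12. stock: 119 - 12 = 107. total_sold = 20
  Event 8 (adjust -5): 107 + -5 = 102
  Event 9 (sale 7): sell min(7,102)=7. stock: 102 - 7 = 95. total_sold = 27
  Event 10 (sale 12): sell min(12,95)=12. stock: 95 - 12 = 83. total_sold = 39
  Event 11 (return 6): 83 + 6 = 89
Final: stock = 89, total_sold = 39

Answer: 89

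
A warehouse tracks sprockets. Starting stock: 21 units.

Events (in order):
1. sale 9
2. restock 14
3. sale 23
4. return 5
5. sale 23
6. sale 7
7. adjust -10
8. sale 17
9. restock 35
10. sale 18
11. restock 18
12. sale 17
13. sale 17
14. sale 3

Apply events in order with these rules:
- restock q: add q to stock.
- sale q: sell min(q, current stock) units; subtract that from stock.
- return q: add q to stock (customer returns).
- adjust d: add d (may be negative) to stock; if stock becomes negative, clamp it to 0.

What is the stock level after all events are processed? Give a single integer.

Processing events:
Start: stock = 21
  Event 1 (sale 9): sell min(9,21)=9. stock: 21 - 9 = 12. total_sold = 9
  Event 2 (restock 14): 12 + 14 = 26
  Event 3 (sale 23): sell min(23,26)=23. stock: 26 - 23 = 3. total_sold = 32
  Event 4 (return 5): 3 + 5 = 8
  Event 5 (sale 23): sell min(23,8)=8. stock: 8 - 8 = 0. total_sold = 40
  Event 6 (sale 7): sell min(7,0)=0. stock: 0 - 0 = 0. total_sold = 40
  Event 7 (adjust -10): 0 + -10 = 0 (clamped to 0)
  Event 8 (sale 17): sell min(17,0)=0. stock: 0 - 0 = 0. total_sold = 40
  Event 9 (restock 35): 0 + 35 = 35
  Event 10 (sale 18): sell min(18,35)=18. stock: 35 - 18 = 17. total_sold = 58
  Event 11 (restock 18): 17 + 18 = 35
  Event 12 (sale 17): sell min(17,35)=17. stock: 35 - 17 = 18. total_sold = 75
  Event 13 (sale 17): sell min(17,18)=17. stock: 18 - 17 = 1. total_sold = 92
  Event 14 (sale 3): sell min(3,1)=1. stock: 1 - 1 = 0. total_sold = 93
Final: stock = 0, total_sold = 93

Answer: 0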